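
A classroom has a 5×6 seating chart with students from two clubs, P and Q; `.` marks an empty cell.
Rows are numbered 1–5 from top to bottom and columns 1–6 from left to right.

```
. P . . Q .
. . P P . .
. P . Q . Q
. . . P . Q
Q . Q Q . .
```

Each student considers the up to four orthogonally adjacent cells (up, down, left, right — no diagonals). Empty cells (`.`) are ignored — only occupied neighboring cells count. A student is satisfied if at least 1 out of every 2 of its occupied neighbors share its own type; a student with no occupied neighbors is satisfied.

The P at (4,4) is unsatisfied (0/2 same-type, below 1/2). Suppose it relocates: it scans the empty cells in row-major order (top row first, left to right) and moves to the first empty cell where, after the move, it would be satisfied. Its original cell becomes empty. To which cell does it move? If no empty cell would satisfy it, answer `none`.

(1,1)

Vacating (4,4). Empty cells in order:
  (1,1): 1/1 same-type → satisfied — stop here.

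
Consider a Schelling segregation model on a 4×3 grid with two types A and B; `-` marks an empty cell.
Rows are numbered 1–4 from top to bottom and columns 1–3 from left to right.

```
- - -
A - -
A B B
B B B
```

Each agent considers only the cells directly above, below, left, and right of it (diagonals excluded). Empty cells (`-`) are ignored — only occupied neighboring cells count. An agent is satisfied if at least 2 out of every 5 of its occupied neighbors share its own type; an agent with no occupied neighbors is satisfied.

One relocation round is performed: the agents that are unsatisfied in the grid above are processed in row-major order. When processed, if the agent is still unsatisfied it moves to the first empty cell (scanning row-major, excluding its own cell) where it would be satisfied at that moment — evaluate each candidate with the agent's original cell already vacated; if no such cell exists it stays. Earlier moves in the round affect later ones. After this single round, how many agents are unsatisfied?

Initially unsatisfied (in order): (3,1).
  (3,1) → (1,1).
Resulting grid:
A - -
A - -
- B B
B B B
All satisfied now.

0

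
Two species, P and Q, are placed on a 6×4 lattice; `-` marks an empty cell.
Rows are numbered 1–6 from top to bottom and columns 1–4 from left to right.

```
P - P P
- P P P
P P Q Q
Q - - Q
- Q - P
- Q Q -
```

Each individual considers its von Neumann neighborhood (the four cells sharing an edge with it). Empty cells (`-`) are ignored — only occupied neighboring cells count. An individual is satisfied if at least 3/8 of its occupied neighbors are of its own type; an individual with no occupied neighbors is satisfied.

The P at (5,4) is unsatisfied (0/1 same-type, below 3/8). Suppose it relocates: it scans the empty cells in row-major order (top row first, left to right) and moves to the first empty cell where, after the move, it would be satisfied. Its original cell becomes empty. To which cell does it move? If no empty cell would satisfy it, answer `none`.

Vacating (5,4). Empty cells in order:
  (1,2): 3/3 same-type → satisfied — stop here.

(1,2)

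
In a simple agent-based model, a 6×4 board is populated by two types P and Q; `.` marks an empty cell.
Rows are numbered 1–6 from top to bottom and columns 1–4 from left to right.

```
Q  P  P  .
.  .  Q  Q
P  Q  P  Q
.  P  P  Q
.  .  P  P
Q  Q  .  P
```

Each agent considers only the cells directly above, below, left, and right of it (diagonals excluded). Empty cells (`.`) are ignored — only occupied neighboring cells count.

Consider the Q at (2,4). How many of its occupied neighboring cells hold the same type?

2

Occupied neighbors of (2,4): (3,4)=Q, (2,3)=Q.
Same type (Q): 2 of 2.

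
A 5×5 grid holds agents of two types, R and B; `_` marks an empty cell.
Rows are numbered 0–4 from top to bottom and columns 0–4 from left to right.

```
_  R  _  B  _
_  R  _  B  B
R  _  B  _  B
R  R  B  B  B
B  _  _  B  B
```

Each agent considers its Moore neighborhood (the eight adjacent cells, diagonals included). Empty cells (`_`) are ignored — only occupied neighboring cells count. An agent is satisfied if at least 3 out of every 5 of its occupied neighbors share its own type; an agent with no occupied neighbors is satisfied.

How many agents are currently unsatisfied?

2

(0,1)R 1/1 ok
(0,3)B 2/2 ok
(1,1)R 2/3 ok
(1,3)B 4/4 ok
(1,4)B 3/3 ok
(2,0)R 3/3 ok
(2,2)B 3/5 ok
(2,4)B 4/4 ok
(3,0)R 2/3 ok
(3,1)R 2/5 unhappy
(3,2)B 3/4 ok
(3,3)B 6/6 ok
(3,4)B 4/4 ok
(4,0)B 0/2 unhappy
(4,3)B 4/4 ok
(4,4)B 3/3 ok
Unsatisfied: (3,1), (4,0) — 2 in total.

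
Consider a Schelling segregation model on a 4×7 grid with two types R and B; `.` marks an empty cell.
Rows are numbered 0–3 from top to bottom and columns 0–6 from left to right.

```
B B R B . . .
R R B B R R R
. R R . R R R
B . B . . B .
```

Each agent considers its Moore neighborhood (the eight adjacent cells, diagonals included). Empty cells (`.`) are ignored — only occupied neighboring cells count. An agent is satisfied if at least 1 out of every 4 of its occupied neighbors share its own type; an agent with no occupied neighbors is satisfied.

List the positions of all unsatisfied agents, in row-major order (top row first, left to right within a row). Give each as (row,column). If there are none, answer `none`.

(0,2), (3,0), (3,2), (3,5)

Row 0: (0,0)B 1/3 satisfied · (0,1)B 2/5 satisfied · (0,2)R 1/5 not · (0,3)B 2/4 satisfied
Row 1: (1,0)R 2/4 satisfied · (1,1)R 4/7 satisfied · (1,2)B 3/7 satisfied · (1,3)B 2/6 satisfied · (1,4)R 3/5 satisfied · (1,5)R 5/5 satisfied · (1,6)R 3/3 satisfied
Row 2: (2,1)R 3/6 satisfied · (2,2)R 2/5 satisfied · (2,4)R 3/5 satisfied · (2,5)R 5/6 satisfied · (2,6)R 3/4 satisfied
Row 3: (3,0)B 0/1 not · (3,2)B 0/2 not · (3,5)B 0/3 not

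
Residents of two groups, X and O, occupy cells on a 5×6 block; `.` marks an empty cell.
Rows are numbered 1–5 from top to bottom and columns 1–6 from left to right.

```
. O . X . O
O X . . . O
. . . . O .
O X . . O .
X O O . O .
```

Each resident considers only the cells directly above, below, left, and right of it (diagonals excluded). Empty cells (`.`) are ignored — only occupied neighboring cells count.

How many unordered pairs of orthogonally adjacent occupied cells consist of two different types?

6

Scan each occupied cell's neighbors to the right and below so each pair is counted once.
From row 1: 1 unlike of 2 pairs (running 1/2).
From row 2: 1 unlike of 1 pairs (running 2/3).
From row 3: 0 unlike of 1 pairs (running 2/4).
From row 4: 3 unlike of 4 pairs (running 5/8).
From row 5: 1 unlike of 2 pairs (running 6/10).
Total adjacent occupied pairs: 10; unlike-type pairs: 6.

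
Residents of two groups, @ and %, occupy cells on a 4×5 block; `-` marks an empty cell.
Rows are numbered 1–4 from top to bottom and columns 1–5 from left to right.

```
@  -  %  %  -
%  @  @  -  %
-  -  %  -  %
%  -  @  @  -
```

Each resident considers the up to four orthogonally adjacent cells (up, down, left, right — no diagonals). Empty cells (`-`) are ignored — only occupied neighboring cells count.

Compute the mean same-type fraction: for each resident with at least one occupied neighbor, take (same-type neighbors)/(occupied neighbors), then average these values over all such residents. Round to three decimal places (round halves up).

0.530

Row 1: (1,1)@ 0/1 · (1,3)% 1/2 · (1,4)% 1/1
Row 2: (2,1)% 0/2 · (2,2)@ 1/2 · (2,3)@ 1/3 · (2,5)% 1/1
Row 3: (3,3)% 0/2 · (3,5)% 1/1
Row 4: (4,1)% — no occupied neighbors · (4,3)@ 1/2 · (4,4)@ 1/1
Sum over 11 residents: 0/1 + 1/2 + 1/1 + 0/2 + 1/2 + 1/3 + 1/1 + 0/2 + 1/1 + 1/2 + 1/1 = 35/6; mean = 35/6 ÷ 11 = 35/66 = 0.530303… → 0.530.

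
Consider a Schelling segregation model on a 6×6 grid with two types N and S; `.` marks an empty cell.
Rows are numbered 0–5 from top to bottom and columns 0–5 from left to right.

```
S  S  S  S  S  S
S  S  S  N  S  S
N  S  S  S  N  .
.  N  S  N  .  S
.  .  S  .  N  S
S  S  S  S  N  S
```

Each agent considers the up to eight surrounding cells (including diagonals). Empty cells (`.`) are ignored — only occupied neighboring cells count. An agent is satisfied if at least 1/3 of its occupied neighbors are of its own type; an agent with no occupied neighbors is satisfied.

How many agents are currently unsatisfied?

Row 0: (0,0)S 3/3 ✓ · (0,1)S 5/5 ✓ · (0,2)S 4/5 ✓ · (0,3)S 4/5 ✓ · (0,4)S 4/5 ✓ · (0,5)S 3/3 ✓
Row 1: (1,0)S 4/5 ✓ · (1,1)S 7/8 ✓ · (1,2)S 7/8 ✓ · (1,3)N 1/8 ✗ · (1,4)S 5/7 ✓ · (1,5)S 3/4 ✓
Row 2: (2,0)N 1/4 ✗ · (2,1)S 5/7 ✓ · (2,2)S 5/8 ✓ · (2,3)S 4/7 ✓ · (2,4)N 2/6 ✓
Row 3: (3,1)N 1/5 ✗ · (3,2)S 4/6 ✓ · (3,3)N 2/6 ✓ · (3,5)S 1/3 ✓
Row 4: (4,2)S 4/6 ✓ · (4,4)N 2/6 ✓ · (4,5)S 2/4 ✓
Row 5: (5,0)S 1/1 ✓ · (5,1)S 3/3 ✓ · (5,2)S 3/3 ✓ · (5,3)S 2/4 ✓ · (5,4)N 1/4 ✗ · (5,5)S 1/3 ✓
Unsatisfied: (1,3), (2,0), (3,1), (5,4) — 4 in total.

4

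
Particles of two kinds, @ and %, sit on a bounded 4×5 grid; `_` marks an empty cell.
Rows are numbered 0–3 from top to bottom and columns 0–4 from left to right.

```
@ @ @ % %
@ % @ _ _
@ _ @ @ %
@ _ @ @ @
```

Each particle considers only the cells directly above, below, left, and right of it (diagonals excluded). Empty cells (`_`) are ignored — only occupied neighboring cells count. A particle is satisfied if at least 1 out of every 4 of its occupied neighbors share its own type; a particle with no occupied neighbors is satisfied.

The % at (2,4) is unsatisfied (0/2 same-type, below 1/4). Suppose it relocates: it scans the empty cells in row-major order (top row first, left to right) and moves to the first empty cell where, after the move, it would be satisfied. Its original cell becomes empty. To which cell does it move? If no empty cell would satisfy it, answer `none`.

(1,3)

Vacating (2,4). Empty cells in order:
  (1,3): 1/3 same-type → satisfied — stop here.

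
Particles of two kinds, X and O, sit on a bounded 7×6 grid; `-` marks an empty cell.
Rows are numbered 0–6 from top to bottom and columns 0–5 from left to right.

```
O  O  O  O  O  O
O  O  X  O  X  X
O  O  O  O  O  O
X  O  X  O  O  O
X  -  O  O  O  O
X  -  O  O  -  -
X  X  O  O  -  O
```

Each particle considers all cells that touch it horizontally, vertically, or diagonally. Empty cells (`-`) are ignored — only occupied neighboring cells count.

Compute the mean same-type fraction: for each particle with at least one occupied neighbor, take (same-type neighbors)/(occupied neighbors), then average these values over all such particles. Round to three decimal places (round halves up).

0.705

(0,0)O 3/3
(0,1)O 4/5
(0,2)O 4/5
(0,3)O 3/5
(0,4)O 3/5
(0,5)O 1/3
(1,0)O 5/5
(1,1)O 7/8
(1,2)X 0/8
(1,3)O 6/8
(1,4)X 1/8
(1,5)X 1/5
(2,0)O 4/5
(2,1)O 5/8
(2,2)O 6/8
(2,3)O 5/8
(2,4)O 6/8
(2,5)O 3/5
(3,0)X 1/4
(3,1)O 4/7
(3,2)X 0/7
(3,3)O 7/8
(3,4)O 8/8
(3,5)O 5/5
(4,0)X 2/3
(4,2)O 5/6
(4,3)O 6/7
(4,4)O 6/6
(4,5)O 3/3
(5,0)X 3/3
(5,2)O 5/6
(5,3)O 6/6
(6,0)X 2/2
(6,1)X 2/4
(6,2)O 3/4
(6,3)O 3/3
(6,5)O — no occupied neighbors
Sum over 36 particles: 3/3 + 4/5 + 4/5 + 3/5 + 3/5 + 1/3 + 5/5 + 7/8 + 0/8 + 6/8 + 1/8 + 1/5 + 4/5 + 5/8 + 6/8 + 5/8 + 6/8 + 3/5 + 1/4 + 4/7 + 0/7 + 7/8 + 8/8 + 5/5 + 2/3 + 5/6 + 6/7 + 6/6 + 3/3 + 3/3 + 5/6 + 6/6 + 2/2 + 2/4 + 3/4 + 3/3 = 21311/840; mean = 21311/840 ÷ 36 = 21311/30240 = 0.704728… → 0.705.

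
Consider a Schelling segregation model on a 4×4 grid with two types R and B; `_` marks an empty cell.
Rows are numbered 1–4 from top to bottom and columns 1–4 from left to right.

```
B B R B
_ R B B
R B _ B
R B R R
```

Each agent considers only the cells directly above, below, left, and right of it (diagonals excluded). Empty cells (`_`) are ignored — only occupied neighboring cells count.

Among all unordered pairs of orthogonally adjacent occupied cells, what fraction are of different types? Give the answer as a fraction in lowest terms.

Scan each occupied cell's neighbors to the right and below so each pair is counted once.
Row 1: B(1,1)–B(1,2)= B(1,2)–R(1,3)≠ B(1,2)–R(2,2)≠ R(1,3)–B(1,4)≠ R(1,3)–B(2,3)≠ B(1,4)–B(2,4)=  → 4/6 unlike.
Row 2: R(2,2)–B(2,3)≠ R(2,2)–B(3,2)≠ B(2,3)–B(2,4)= B(2,4)–B(3,4)=  → 2/4 unlike.
Row 3: R(3,1)–B(3,2)≠ R(3,1)–R(4,1)= B(3,2)–B(4,2)= B(3,4)–R(4,4)≠  → 2/4 unlike.
Row 4: R(4,1)–B(4,2)≠ B(4,2)–R(4,3)≠ R(4,3)–R(4,4)=  → 2/3 unlike.
Total adjacent occupied pairs: 17; unlike-type pairs: 10.
10/17 is already in lowest terms.

10/17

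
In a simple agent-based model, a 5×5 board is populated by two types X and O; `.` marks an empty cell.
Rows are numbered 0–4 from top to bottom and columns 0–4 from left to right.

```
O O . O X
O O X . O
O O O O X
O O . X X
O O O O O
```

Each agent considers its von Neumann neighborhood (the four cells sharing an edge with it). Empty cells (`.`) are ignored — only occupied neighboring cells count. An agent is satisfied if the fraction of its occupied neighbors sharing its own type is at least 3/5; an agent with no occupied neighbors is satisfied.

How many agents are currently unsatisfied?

(0,0)O 2/2 ok
(0,1)O 2/2 ok
(0,3)O 0/1 unhappy
(0,4)X 0/2 unhappy
(1,0)O 3/3 ok
(1,1)O 3/4 ok
(1,2)X 0/2 unhappy
(1,4)O 0/2 unhappy
(2,0)O 3/3 ok
(2,1)O 4/4 ok
(2,2)O 2/3 ok
(2,3)O 1/3 unhappy
(2,4)X 1/3 unhappy
(3,0)O 3/3 ok
(3,1)O 3/3 ok
(3,3)X 1/3 unhappy
(3,4)X 2/3 ok
(4,0)O 2/2 ok
(4,1)O 3/3 ok
(4,2)O 2/2 ok
(4,3)O 2/3 ok
(4,4)O 1/2 unhappy
Unsatisfied: (0,3), (0,4), (1,2), (1,4), (2,3), (2,4), (3,3), (4,4) — 8 in total.

8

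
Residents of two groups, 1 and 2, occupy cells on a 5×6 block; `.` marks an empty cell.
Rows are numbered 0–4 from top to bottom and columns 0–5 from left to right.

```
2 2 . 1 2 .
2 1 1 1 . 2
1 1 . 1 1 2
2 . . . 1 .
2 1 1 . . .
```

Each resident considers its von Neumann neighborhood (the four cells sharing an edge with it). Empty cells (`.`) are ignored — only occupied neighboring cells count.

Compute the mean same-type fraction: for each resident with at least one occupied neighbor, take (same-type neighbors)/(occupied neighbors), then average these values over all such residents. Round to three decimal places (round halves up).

0.675

Row 0: (0,0)2 2/2 · (0,1)2 1/2 · (0,3)1 1/2 · (0,4)2 0/1
Row 1: (1,0)2 1/3 · (1,1)1 2/4 · (1,2)1 2/2 · (1,3)1 3/3 · (1,5)2 1/1
Row 2: (2,0)1 1/3 · (2,1)1 2/2 · (2,3)1 2/2 · (2,4)1 2/3 · (2,5)2 1/2
Row 3: (3,0)2 1/2 · (3,4)1 1/1
Row 4: (4,0)2 1/2 · (4,1)1 1/2 · (4,2)1 1/1
Sum over 19 residents: 2/2 + 1/2 + 1/2 + 0/1 + 1/3 + 2/4 + 2/2 + 3/3 + 1/1 + 1/3 + 2/2 + 2/2 + 2/3 + 1/2 + 1/2 + 1/1 + 1/2 + 1/2 + 1/1 = 77/6; mean = 77/6 ÷ 19 = 77/114 = 0.675438… → 0.675.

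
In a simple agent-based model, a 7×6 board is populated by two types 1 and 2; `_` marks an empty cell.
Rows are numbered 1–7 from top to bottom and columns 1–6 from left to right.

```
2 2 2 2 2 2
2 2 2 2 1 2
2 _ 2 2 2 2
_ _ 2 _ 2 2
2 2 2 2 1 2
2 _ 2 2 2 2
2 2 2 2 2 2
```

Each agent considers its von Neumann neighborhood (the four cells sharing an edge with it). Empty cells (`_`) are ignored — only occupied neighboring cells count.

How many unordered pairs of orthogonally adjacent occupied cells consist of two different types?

8

Scan each occupied cell's neighbors to the right and below so each pair is counted once.
Row 1: 2(1,1)–2(1,2)= 2(1,1)–2(2,1)= 2(1,2)–2(1,3)= 2(1,2)–2(2,2)= 2(1,3)–2(1,4)= 2(1,3)–2(2,3)= 2(1,4)–2(1,5)= 2(1,4)–2(2,4)= 2(1,5)–2(1,6)= 2(1,5)–1(2,5)≠ 2(1,6)–2(2,6)=  → 1/11 unlike.
Row 2: 2(2,1)–2(2,2)= 2(2,1)–2(3,1)= 2(2,2)–2(2,3)= 2(2,3)–2(2,4)= 2(2,3)–2(3,3)= 2(2,4)–1(2,5)≠ 2(2,4)–2(3,4)= 1(2,5)–2(2,6)≠ 1(2,5)–2(3,5)≠ 2(2,6)–2(3,6)=  → 3/10 unlike.
Row 3: 2(3,3)–2(3,4)= 2(3,3)–2(4,3)= 2(3,4)–2(3,5)= 2(3,5)–2(3,6)= 2(3,5)–2(4,5)= 2(3,6)–2(4,6)=  → 0/6 unlike.
Row 4: 2(4,3)–2(5,3)= 2(4,5)–2(4,6)= 2(4,5)–1(5,5)≠ 2(4,6)–2(5,6)=  → 1/4 unlike.
Row 5: 2(5,1)–2(5,2)= 2(5,1)–2(6,1)= 2(5,2)–2(5,3)= 2(5,3)–2(5,4)= 2(5,3)–2(6,3)= 2(5,4)–1(5,5)≠ 2(5,4)–2(6,4)= 1(5,5)–2(5,6)≠ 1(5,5)–2(6,5)≠ 2(5,6)–2(6,6)=  → 3/10 unlike.
Row 6: 2(6,1)–2(7,1)= 2(6,3)–2(6,4)= 2(6,3)–2(7,3)= 2(6,4)–2(6,5)= 2(6,4)–2(7,4)= 2(6,5)–2(6,6)= 2(6,5)–2(7,5)= 2(6,6)–2(7,6)=  → 0/8 unlike.
Row 7: 2(7,1)–2(7,2)= 2(7,2)–2(7,3)= 2(7,3)–2(7,4)= 2(7,4)–2(7,5)= 2(7,5)–2(7,6)=  → 0/5 unlike.
Total adjacent occupied pairs: 54; unlike-type pairs: 8.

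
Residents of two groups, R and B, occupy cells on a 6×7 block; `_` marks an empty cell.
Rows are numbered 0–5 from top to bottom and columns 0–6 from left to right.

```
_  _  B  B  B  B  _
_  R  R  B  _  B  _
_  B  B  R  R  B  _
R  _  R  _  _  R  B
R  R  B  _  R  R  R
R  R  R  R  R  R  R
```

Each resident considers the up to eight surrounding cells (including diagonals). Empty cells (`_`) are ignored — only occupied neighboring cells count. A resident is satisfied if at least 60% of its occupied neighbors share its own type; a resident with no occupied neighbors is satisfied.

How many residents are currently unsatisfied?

Row 0: (0,2)B 2/4 not · (0,3)B 3/4 satisfied · (0,4)B 4/4 satisfied · (0,5)B 2/2 satisfied
Row 1: (1,1)R 1/4 not · (1,2)R 2/7 not · (1,3)B 4/7 not · (1,5)B 3/4 satisfied
Row 2: (2,1)B 1/5 not · (2,2)B 2/6 not · (2,3)R 3/5 satisfied · (2,4)R 2/5 not · (2,5)B 2/4 not
Row 3: (3,0)R 2/3 satisfied · (3,2)R 2/5 not · (3,5)R 4/6 satisfied · (3,6)B 1/4 not
Row 4: (4,0)R 4/4 satisfied · (4,1)R 6/7 satisfied · (4,2)B 0/5 not · (4,4)R 5/5 satisfied · (4,5)R 6/7 satisfied · (4,6)R 4/5 satisfied
Row 5: (5,0)R 3/3 satisfied · (5,1)R 4/5 satisfied · (5,2)R 3/4 satisfied · (5,3)R 3/4 satisfied · (5,4)R 4/4 satisfied · (5,5)R 5/5 satisfied · (5,6)R 3/3 satisfied
Unsatisfied: (0,2), (1,1), (1,2), (1,3), (2,1), (2,2), (2,4), (2,5), (3,2), (3,6), (4,2) — 11 in total.

11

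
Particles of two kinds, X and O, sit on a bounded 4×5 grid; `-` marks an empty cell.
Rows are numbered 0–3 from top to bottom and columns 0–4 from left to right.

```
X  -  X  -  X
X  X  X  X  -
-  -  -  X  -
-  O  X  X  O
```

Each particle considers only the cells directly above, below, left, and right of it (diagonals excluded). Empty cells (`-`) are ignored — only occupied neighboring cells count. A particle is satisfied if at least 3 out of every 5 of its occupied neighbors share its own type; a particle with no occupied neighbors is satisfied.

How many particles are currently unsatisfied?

3

(0,0)X 1/1 satisfied
(0,2)X 1/1 satisfied
(0,4)X 0/0 satisfied
(1,0)X 2/2 satisfied
(1,1)X 2/2 satisfied
(1,2)X 3/3 satisfied
(1,3)X 2/2 satisfied
(2,3)X 2/2 satisfied
(3,1)O 0/1 not
(3,2)X 1/2 not
(3,3)X 2/3 satisfied
(3,4)O 0/1 not
Unsatisfied: (3,1), (3,2), (3,4) — 3 in total.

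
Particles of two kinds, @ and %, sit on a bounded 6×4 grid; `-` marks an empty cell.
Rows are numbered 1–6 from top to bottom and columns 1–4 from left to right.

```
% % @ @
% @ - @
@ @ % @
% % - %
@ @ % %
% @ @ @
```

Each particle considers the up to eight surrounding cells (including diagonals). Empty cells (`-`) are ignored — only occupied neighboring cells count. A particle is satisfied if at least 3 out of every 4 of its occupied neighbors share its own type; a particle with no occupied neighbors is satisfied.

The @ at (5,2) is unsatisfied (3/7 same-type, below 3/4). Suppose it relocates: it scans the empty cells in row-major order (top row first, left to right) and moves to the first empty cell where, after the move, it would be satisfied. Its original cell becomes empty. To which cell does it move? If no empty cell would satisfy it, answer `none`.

(2,3)

Vacating (5,2). Empty cells in order:
  (2,3): 6/8 same-type → satisfied — stop here.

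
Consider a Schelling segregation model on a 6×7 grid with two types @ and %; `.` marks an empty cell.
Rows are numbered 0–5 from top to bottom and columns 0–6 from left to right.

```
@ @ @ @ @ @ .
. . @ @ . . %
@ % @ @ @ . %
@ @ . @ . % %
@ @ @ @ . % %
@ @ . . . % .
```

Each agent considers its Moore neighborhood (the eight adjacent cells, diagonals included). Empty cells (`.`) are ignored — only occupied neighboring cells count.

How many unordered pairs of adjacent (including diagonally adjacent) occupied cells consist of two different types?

Scan each occupied cell's neighbors to the right and below (and the two forward diagonals) so each pair is counted once.
From row 0: 1 unlike of 12 pairs (running 1/12).
From row 1: 1 unlike of 8 pairs (running 2/20).
From row 2: 5 unlike of 15 pairs (running 7/35).
From row 3: 0 unlike of 13 pairs (running 7/48).
From row 4: 0 unlike of 11 pairs (running 7/59).
From row 5: 0 unlike of 1 pairs (running 7/60).
Total adjacent occupied pairs: 60; unlike-type pairs: 7.

7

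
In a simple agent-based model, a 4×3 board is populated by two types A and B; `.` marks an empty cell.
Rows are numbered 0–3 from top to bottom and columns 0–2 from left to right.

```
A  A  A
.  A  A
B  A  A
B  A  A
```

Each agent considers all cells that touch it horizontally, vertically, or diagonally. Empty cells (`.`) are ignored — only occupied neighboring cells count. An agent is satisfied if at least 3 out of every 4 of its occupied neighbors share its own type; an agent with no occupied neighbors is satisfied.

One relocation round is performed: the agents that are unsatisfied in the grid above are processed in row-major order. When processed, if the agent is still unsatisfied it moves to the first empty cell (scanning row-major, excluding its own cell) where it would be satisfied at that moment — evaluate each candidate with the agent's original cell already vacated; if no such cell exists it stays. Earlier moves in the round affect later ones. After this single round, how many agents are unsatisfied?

Initially unsatisfied (in order): (2,0), (2,1), (3,0), (3,1).
  (2,0): no empty cell satisfies it; stays.
  (2,1) → (1,0).
  (3,0): no empty cell satisfies it; stays.
  (3,1): no empty cell satisfies it; stays.
Resulting grid:
A A A
A A A
B . A
B A A
Unsatisfied now: (2,0), (3,0), (3,1).

3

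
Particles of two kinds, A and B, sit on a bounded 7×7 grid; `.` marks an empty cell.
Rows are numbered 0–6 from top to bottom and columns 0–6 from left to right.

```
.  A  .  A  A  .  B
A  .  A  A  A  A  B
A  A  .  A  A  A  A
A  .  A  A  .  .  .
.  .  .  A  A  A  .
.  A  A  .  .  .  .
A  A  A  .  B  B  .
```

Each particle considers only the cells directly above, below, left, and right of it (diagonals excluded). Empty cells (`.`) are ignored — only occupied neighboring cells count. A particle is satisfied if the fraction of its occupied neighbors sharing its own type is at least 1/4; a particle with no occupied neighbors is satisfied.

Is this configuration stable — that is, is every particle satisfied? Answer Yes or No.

Yes

(0,1)A 0/0 satisfied
(0,3)A 2/2 satisfied
(0,4)A 2/2 satisfied
(0,6)B 1/1 satisfied
(1,0)A 1/1 satisfied
(1,2)A 1/1 satisfied
(1,3)A 4/4 satisfied
(1,4)A 4/4 satisfied
(1,5)A 2/3 satisfied
(1,6)B 1/3 satisfied
(2,0)A 3/3 satisfied
(2,1)A 1/1 satisfied
(2,3)A 3/3 satisfied
(2,4)A 3/3 satisfied
(2,5)A 3/3 satisfied
(2,6)A 1/2 satisfied
(3,0)A 1/1 satisfied
(3,2)A 1/1 satisfied
(3,3)A 3/3 satisfied
(4,3)A 2/2 satisfied
(4,4)A 2/2 satisfied
(4,5)A 1/1 satisfied
(5,1)A 2/2 satisfied
(5,2)A 2/2 satisfied
(6,0)A 1/1 satisfied
(6,1)A 3/3 satisfied
(6,2)A 2/2 satisfied
(6,4)B 1/1 satisfied
(6,5)B 1/1 satisfied
All meet the threshold, so the configuration is stable.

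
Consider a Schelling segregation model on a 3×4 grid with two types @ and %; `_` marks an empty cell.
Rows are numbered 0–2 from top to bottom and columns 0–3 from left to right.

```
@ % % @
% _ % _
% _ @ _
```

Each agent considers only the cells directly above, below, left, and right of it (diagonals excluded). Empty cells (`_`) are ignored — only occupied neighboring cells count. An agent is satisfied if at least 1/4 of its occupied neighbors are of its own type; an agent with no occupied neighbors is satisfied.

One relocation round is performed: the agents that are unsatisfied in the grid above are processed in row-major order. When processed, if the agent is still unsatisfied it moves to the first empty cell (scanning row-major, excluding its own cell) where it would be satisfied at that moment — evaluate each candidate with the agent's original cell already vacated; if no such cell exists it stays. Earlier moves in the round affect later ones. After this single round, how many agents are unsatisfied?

Initially unsatisfied (in order): (0,0), (0,3), (2,2).
  (0,0) → (1,3).
  (0,3): now satisfied by earlier moves; stays.
  (2,2) → (2,3).
Resulting grid:
_ % % @
% _ % @
% _ _ @
All satisfied now.

0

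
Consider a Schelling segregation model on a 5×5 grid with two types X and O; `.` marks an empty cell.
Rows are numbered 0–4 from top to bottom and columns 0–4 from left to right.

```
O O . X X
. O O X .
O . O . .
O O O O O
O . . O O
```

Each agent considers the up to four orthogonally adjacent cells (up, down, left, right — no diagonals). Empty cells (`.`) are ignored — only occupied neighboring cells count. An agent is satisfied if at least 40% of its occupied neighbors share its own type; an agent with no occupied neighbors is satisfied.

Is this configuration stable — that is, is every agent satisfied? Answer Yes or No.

Yes

(0,0)O 1/1 ✓
(0,1)O 2/2 ✓
(0,3)X 2/2 ✓
(0,4)X 1/1 ✓
(1,1)O 2/2 ✓
(1,2)O 2/3 ✓
(1,3)X 1/2 ✓
(2,0)O 1/1 ✓
(2,2)O 2/2 ✓
(3,0)O 3/3 ✓
(3,1)O 2/2 ✓
(3,2)O 3/3 ✓
(3,3)O 3/3 ✓
(3,4)O 2/2 ✓
(4,0)O 1/1 ✓
(4,3)O 2/2 ✓
(4,4)O 2/2 ✓
All meet the threshold, so the configuration is stable.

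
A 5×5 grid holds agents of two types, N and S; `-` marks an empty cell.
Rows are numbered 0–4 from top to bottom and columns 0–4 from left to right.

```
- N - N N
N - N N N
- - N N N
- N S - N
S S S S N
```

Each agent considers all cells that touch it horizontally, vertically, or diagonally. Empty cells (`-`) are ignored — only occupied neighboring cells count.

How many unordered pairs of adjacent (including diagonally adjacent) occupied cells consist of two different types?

Scan each occupied cell's neighbors to the right and below (and the two forward diagonals) so each pair is counted once.
From row 0: 0 unlike of 8 pairs (running 0/8).
From row 1: 0 unlike of 9 pairs (running 0/17).
From row 2: 2 unlike of 7 pairs (running 2/24).
From row 3: 5 unlike of 9 pairs (running 7/33).
From row 4: 1 unlike of 4 pairs (running 8/37).
Total adjacent occupied pairs: 37; unlike-type pairs: 8.

8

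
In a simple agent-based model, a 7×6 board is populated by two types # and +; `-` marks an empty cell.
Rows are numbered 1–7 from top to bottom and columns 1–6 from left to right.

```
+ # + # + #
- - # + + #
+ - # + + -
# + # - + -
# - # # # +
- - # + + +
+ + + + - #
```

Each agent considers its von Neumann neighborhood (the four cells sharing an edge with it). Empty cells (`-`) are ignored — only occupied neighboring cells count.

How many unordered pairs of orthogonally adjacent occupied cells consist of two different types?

Scan each occupied cell's neighbors to the right and below so each pair is counted once.
Row 1: +(1,1)–#(1,2)≠ #(1,2)–+(1,3)≠ +(1,3)–#(1,4)≠ +(1,3)–#(2,3)≠ #(1,4)–+(1,5)≠ #(1,4)–+(2,4)≠ +(1,5)–#(1,6)≠ +(1,5)–+(2,5)= #(1,6)–#(2,6)=  → 7/9 unlike.
Row 2: #(2,3)–+(2,4)≠ #(2,3)–#(3,3)= +(2,4)–+(2,5)= +(2,4)–+(3,4)= +(2,5)–#(2,6)≠ +(2,5)–+(3,5)=  → 2/6 unlike.
Row 3: +(3,1)–#(4,1)≠ #(3,3)–+(3,4)≠ #(3,3)–#(4,3)= +(3,4)–+(3,5)= +(3,5)–+(4,5)=  → 2/5 unlike.
Row 4: #(4,1)–+(4,2)≠ #(4,1)–#(5,1)= +(4,2)–#(4,3)≠ #(4,3)–#(5,3)= +(4,5)–#(5,5)≠  → 3/5 unlike.
Row 5: #(5,3)–#(5,4)= #(5,3)–#(6,3)= #(5,4)–#(5,5)= #(5,4)–+(6,4)≠ #(5,5)–+(5,6)≠ #(5,5)–+(6,5)≠ +(5,6)–+(6,6)=  → 3/7 unlike.
Row 6: #(6,3)–+(6,4)≠ #(6,3)–+(7,3)≠ +(6,4)–+(6,5)= +(6,4)–+(7,4)= +(6,5)–+(6,6)= +(6,6)–#(7,6)≠  → 3/6 unlike.
Row 7: +(7,1)–+(7,2)= +(7,2)–+(7,3)= +(7,3)–+(7,4)=  → 0/3 unlike.
Total adjacent occupied pairs: 41; unlike-type pairs: 20.

20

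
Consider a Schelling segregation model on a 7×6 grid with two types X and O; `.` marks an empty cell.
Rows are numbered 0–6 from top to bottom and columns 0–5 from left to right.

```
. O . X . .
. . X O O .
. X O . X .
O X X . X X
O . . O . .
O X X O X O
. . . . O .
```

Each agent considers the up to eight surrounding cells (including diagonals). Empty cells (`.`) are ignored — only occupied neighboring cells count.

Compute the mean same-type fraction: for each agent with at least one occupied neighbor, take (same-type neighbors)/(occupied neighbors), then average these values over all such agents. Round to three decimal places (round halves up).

0.418

Row 0: (0,1)O 0/1 · (0,3)X 1/3
Row 1: (1,2)X 2/5 · (1,3)O 2/5 · (1,4)O 1/3
Row 2: (2,1)X 3/5 · (2,2)O 1/5 · (2,4)X 2/4
Row 3: (3,0)O 1/3 · (3,1)X 2/5 · (3,2)X 2/4 · (3,4)X 2/3 · (3,5)X 2/2
Row 4: (4,0)O 2/4 · (4,3)O 1/5
Row 5: (5,0)O 1/2 · (5,1)X 1/3 · (5,2)X 1/3 · (5,3)O 2/4 · (5,4)X 0/4 · (5,5)O 1/2
Row 6: (6,4)O 2/3
Sum over 22 agents: 0/1 + 1/3 + 2/5 + 2/5 + 1/3 + 3/5 + 1/5 + 2/4 + 1/3 + 2/5 + 2/4 + 2/3 + 2/2 + 2/4 + 1/5 + 1/2 + 1/3 + 1/3 + 2/4 + 0/4 + 1/2 + 2/3 = 46/5; mean = 46/5 ÷ 22 = 23/55 = 0.418181… → 0.418.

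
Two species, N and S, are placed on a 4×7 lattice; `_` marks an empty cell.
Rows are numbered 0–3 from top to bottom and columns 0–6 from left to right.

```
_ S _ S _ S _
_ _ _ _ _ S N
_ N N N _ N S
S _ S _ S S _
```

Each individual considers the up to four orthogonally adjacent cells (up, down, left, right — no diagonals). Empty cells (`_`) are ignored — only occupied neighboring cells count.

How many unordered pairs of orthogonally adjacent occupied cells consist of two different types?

Scan each occupied cell's neighbors to the right and below so each pair is counted once.
From row 0: 0 unlike of 1 pairs (running 0/1).
From row 1: 3 unlike of 3 pairs (running 3/4).
From row 2: 3 unlike of 5 pairs (running 6/9).
From row 3: 0 unlike of 1 pairs (running 6/10).
Total adjacent occupied pairs: 10; unlike-type pairs: 6.

6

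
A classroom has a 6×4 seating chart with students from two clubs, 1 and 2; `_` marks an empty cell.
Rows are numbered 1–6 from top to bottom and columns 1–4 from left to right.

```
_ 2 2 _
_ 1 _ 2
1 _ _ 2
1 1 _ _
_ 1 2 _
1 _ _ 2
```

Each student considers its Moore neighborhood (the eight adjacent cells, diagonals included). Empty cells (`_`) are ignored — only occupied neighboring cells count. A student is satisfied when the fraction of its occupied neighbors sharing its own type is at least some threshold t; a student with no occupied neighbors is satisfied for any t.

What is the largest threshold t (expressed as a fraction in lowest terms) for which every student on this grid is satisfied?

Row 1: (1,2)2 1/2 · (1,3)2 2/3
Row 2: (2,2)1 1/3 · (2,4)2 2/2
Row 3: (3,1)1 3/3 · (3,4)2 1/1
Row 4: (4,1)1 3/3 · (4,2)1 3/4
Row 5: (5,2)1 3/4 · (5,3)2 1/3
Row 6: (6,1)1 1/1 · (6,4)2 1/1
The smallest same-type fraction is 1/3 at (2,2), which reduces to 1/3. Any threshold above that leaves this student unsatisfied.

1/3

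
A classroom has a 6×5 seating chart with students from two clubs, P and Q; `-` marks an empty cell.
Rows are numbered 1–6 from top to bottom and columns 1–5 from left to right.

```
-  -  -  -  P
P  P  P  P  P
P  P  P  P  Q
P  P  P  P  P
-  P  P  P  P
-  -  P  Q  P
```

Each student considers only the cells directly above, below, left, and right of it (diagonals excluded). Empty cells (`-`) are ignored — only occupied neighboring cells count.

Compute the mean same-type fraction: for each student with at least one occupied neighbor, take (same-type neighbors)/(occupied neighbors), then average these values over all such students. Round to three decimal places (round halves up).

0.819

Row 1: (1,5)P 1/1
Row 2: (2,1)P 2/2 · (2,2)P 3/3 · (2,3)P 3/3 · (2,4)P 3/3 · (2,5)P 2/3
Row 3: (3,1)P 3/3 · (3,2)P 4/4 · (3,3)P 4/4 · (3,4)P 3/4 · (3,5)Q 0/3
Row 4: (4,1)P 2/2 · (4,2)P 4/4 · (4,3)P 4/4 · (4,4)P 4/4 · (4,5)P 2/3
Row 5: (5,2)P 2/2 · (5,3)P 4/4 · (5,4)P 3/4 · (5,5)P 3/3
Row 6: (6,3)P 1/2 · (6,4)Q 0/3 · (6,5)P 1/2
Sum over 23 students: 1/1 + 2/2 + 3/3 + 3/3 + 3/3 + 2/3 + 3/3 + 4/4 + 4/4 + 3/4 + 0/3 + 2/2 + 4/4 + 4/4 + 4/4 + 2/3 + 2/2 + 4/4 + 3/4 + 3/3 + 1/2 + 0/3 + 1/2 = 113/6; mean = 113/6 ÷ 23 = 113/138 = 0.818840… → 0.819.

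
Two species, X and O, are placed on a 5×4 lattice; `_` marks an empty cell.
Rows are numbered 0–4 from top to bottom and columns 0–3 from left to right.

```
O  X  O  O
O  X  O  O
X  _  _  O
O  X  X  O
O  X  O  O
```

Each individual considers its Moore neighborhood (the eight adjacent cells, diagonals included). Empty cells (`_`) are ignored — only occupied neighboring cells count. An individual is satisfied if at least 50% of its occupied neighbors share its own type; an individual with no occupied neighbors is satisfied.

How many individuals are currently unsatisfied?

9

Row 0: (0,0)O 1/3 not · (0,1)X 1/5 not · (0,2)O 3/5 satisfied · (0,3)O 3/3 satisfied
Row 1: (1,0)O 1/4 not · (1,1)X 2/6 not · (1,2)O 4/6 satisfied · (1,3)O 4/4 satisfied
Row 2: (2,0)X 2/4 satisfied · (2,3)O 3/4 satisfied
Row 3: (3,0)O 1/4 not · (3,1)X 3/6 satisfied · (3,2)X 2/6 not · (3,3)O 3/4 satisfied
Row 4: (4,0)O 1/3 not · (4,1)X 2/5 not · (4,2)O 2/5 not · (4,3)O 2/3 satisfied
Unsatisfied: (0,0), (0,1), (1,0), (1,1), (3,0), (3,2), (4,0), (4,1), (4,2) — 9 in total.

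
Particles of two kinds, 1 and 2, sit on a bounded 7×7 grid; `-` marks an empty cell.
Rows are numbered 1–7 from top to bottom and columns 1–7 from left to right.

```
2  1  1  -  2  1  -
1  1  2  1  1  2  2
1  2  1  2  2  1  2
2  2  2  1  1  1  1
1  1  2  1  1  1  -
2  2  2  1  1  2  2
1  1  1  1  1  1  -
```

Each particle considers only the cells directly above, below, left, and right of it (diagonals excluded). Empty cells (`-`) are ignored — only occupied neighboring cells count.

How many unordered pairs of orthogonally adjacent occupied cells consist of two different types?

38

Scan each occupied cell's neighbors to the right and below so each pair is counted once.
From row 1: 6 unlike of 8 pairs (running 6/8).
From row 2: 8 unlike of 13 pairs (running 14/21).
From row 3: 10 unlike of 13 pairs (running 24/34).
From row 4: 3 unlike of 12 pairs (running 27/46).
From row 5: 5 unlike of 11 pairs (running 32/57).
From row 6: 6 unlike of 12 pairs (running 38/69).
From row 7: 0 unlike of 5 pairs (running 38/74).
Total adjacent occupied pairs: 74; unlike-type pairs: 38.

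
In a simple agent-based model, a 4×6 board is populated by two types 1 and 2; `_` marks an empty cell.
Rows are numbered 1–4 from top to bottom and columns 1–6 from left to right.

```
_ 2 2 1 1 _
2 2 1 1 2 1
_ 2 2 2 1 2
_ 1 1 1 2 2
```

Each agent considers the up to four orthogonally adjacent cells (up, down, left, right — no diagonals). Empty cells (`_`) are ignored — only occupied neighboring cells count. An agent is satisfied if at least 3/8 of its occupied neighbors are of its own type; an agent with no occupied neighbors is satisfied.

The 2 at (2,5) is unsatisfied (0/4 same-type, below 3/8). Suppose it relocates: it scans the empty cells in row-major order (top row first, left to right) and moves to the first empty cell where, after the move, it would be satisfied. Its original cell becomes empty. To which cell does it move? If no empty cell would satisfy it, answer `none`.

(1,1)

Vacating (2,5). Empty cells in order:
  (1,1): 2/2 same-type → satisfied — stop here.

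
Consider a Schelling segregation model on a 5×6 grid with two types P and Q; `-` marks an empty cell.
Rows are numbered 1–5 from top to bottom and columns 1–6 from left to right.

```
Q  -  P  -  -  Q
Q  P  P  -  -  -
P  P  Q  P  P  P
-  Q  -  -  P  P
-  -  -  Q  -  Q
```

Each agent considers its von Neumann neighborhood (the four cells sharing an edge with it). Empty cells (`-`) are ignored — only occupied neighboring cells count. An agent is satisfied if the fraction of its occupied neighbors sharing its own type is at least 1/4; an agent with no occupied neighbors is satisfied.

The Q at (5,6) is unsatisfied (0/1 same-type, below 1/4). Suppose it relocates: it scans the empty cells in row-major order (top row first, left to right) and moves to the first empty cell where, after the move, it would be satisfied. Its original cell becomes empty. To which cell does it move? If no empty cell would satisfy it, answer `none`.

Vacating (5,6). Empty cells in order:
  (1,2): 1/3 same-type → satisfied — stop here.

(1,2)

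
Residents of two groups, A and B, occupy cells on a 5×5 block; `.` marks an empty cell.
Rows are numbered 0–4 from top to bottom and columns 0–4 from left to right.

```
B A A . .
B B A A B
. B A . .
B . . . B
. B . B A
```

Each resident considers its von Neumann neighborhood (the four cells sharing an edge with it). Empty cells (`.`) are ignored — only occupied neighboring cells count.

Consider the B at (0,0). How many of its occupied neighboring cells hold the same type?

Occupied neighbors of (0,0): (1,0)=B, (0,1)=A.
Same type (B): 1 of 2.

1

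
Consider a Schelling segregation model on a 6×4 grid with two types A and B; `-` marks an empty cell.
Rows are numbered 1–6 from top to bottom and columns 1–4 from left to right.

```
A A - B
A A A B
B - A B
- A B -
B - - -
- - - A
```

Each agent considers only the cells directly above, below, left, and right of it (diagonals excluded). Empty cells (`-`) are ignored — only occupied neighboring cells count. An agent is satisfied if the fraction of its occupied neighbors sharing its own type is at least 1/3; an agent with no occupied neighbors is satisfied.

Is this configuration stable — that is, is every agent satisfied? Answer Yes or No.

No

Row 1: (1,1)A 2/2 ✓ · (1,2)A 2/2 ✓ · (1,4)B 1/1 ✓
Row 2: (2,1)A 2/3 ✓ · (2,2)A 3/3 ✓ · (2,3)A 2/3 ✓ · (2,4)B 2/3 ✓
Row 3: (3,1)B 0/1 ✗ · (3,3)A 1/3 ✓ · (3,4)B 1/2 ✓
Row 4: (4,2)A 0/1 ✗ · (4,3)B 0/2 ✗
Row 5: (5,1)B 0/0 ✓
Row 6: (6,4)A 0/0 ✓
For instance (3,1) has only 0/1 same-type neighbors, below 1/3.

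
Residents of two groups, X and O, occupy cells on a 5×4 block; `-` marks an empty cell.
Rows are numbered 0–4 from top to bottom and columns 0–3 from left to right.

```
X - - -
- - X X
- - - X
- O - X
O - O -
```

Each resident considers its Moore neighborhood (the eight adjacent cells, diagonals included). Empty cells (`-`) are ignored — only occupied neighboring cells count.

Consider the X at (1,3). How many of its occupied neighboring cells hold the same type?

Occupied neighbors of (1,3): (1,2)=X, (2,3)=X.
Same type (X): 2 of 2.

2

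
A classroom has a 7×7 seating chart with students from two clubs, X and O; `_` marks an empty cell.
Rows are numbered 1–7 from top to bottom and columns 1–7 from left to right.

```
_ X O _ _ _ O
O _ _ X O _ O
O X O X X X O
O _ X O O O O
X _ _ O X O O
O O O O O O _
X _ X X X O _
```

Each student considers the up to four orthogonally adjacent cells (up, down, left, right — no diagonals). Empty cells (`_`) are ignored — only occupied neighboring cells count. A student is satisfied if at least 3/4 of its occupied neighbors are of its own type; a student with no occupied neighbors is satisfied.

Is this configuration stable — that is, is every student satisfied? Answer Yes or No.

No

Row 1: (1,2)X 0/1 unhappy · (1,3)O 0/1 unhappy · (1,7)O 1/1 ok
Row 2: (2,1)O 1/1 ok · (2,4)X 1/2 unhappy · (2,5)O 0/2 unhappy · (2,7)O 2/2 ok
Row 3: (3,1)O 2/3 unhappy · (3,2)X 0/2 unhappy · (3,3)O 0/3 unhappy · (3,4)X 2/4 unhappy · (3,5)X 2/4 unhappy · (3,6)X 1/3 unhappy · (3,7)O 2/3 unhappy
Row 4: (4,1)O 1/2 unhappy · (4,3)X 0/2 unhappy · (4,4)O 2/4 unhappy · (4,5)O 2/4 unhappy · (4,6)O 3/4 ok · (4,7)O 3/3 ok
Row 5: (5,1)X 0/2 unhappy · (5,4)O 2/3 unhappy · (5,5)X 0/4 unhappy · (5,6)O 3/4 ok · (5,7)O 2/2 ok
Row 6: (6,1)O 1/3 unhappy · (6,2)O 2/2 ok · (6,3)O 2/3 unhappy · (6,4)O 3/4 ok · (6,5)O 2/4 unhappy · (6,6)O 3/3 ok
Row 7: (7,1)X 0/1 unhappy · (7,3)X 1/2 unhappy · (7,4)X 2/3 unhappy · (7,5)X 1/3 unhappy · (7,6)O 1/2 unhappy
For instance (1,2) has only 0/1 same-type neighbors, below 3/4.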